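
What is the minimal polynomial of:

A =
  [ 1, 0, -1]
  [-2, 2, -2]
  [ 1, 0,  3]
x^2 - 4*x + 4

The characteristic polynomial is χ_A(x) = (x - 2)^3, so the eigenvalues are known. The minimal polynomial is
  m_A(x) = Π_λ (x − λ)^{k_λ}
where k_λ is the size of the *largest* Jordan block for λ (equivalently, the smallest k with (A − λI)^k v = 0 for every generalised eigenvector v of λ).

  λ = 2: largest Jordan block has size 2, contributing (x − 2)^2

So m_A(x) = (x - 2)^2 = x^2 - 4*x + 4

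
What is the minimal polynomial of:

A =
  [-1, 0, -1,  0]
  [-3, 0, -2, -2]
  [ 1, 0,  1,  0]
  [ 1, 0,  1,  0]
x^3

The characteristic polynomial is χ_A(x) = x^4, so the eigenvalues are known. The minimal polynomial is
  m_A(x) = Π_λ (x − λ)^{k_λ}
where k_λ is the size of the *largest* Jordan block for λ (equivalently, the smallest k with (A − λI)^k v = 0 for every generalised eigenvector v of λ).

  λ = 0: largest Jordan block has size 3, contributing (x − 0)^3

So m_A(x) = x^3 = x^3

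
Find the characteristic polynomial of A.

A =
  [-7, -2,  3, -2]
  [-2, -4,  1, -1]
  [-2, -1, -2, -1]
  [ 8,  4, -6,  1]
x^4 + 12*x^3 + 54*x^2 + 108*x + 81

Expanding det(x·I − A) (e.g. by cofactor expansion or by noting that A is similar to its Jordan form J, which has the same characteristic polynomial as A) gives
  χ_A(x) = x^4 + 12*x^3 + 54*x^2 + 108*x + 81
which factors as (x + 3)^4. The eigenvalues (with algebraic multiplicities) are λ = -3 with multiplicity 4.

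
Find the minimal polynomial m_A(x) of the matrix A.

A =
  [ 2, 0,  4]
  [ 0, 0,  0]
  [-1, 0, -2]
x^2

The characteristic polynomial is χ_A(x) = x^3, so the eigenvalues are known. The minimal polynomial is
  m_A(x) = Π_λ (x − λ)^{k_λ}
where k_λ is the size of the *largest* Jordan block for λ (equivalently, the smallest k with (A − λI)^k v = 0 for every generalised eigenvector v of λ).

  λ = 0: largest Jordan block has size 2, contributing (x − 0)^2

So m_A(x) = x^2 = x^2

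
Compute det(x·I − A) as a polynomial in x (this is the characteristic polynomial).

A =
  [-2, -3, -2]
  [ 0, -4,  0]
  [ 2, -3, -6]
x^3 + 12*x^2 + 48*x + 64

Expanding det(x·I − A) (e.g. by cofactor expansion or by noting that A is similar to its Jordan form J, which has the same characteristic polynomial as A) gives
  χ_A(x) = x^3 + 12*x^2 + 48*x + 64
which factors as (x + 4)^3. The eigenvalues (with algebraic multiplicities) are λ = -4 with multiplicity 3.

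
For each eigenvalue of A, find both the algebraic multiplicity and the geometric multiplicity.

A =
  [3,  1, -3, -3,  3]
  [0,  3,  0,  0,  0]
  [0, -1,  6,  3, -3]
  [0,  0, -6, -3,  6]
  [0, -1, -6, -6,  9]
λ = 3: alg = 4, geom = 3; λ = 6: alg = 1, geom = 1

Step 1 — factor the characteristic polynomial to read off the algebraic multiplicities:
  χ_A(x) = (x - 6)*(x - 3)^4

Step 2 — compute geometric multiplicities via the rank-nullity identity g(λ) = n − rank(A − λI):
  rank(A − (3)·I) = 2, so dim ker(A − (3)·I) = n − 2 = 3
  rank(A − (6)·I) = 4, so dim ker(A − (6)·I) = n − 4 = 1

Summary:
  λ = 3: algebraic multiplicity = 4, geometric multiplicity = 3
  λ = 6: algebraic multiplicity = 1, geometric multiplicity = 1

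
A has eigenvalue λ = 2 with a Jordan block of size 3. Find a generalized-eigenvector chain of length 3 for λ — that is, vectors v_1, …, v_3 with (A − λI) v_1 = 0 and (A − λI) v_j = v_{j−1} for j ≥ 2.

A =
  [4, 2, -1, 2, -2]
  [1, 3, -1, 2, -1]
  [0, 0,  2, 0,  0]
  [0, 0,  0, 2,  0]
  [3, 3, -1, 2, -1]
A Jordan chain for λ = 2 of length 3:
v_1 = (-2, -1, 0, 0, -3)ᵀ
v_2 = (-1, -1, 0, 0, -1)ᵀ
v_3 = (0, 0, 1, 0, 0)ᵀ

Let N = A − (2)·I. We want v_3 with N^3 v_3 = 0 but N^2 v_3 ≠ 0; then v_{j-1} := N · v_j for j = 3, …, 2.

Pick v_3 = (0, 0, 1, 0, 0)ᵀ.
Then v_2 = N · v_3 = (-1, -1, 0, 0, -1)ᵀ.
Then v_1 = N · v_2 = (-2, -1, 0, 0, -3)ᵀ.

Sanity check: (A − (2)·I) v_1 = (0, 0, 0, 0, 0)ᵀ = 0. ✓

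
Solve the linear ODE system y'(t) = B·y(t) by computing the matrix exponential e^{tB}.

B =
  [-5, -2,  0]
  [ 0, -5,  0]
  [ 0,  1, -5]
e^{tB} =
  [exp(-5*t), -2*t*exp(-5*t), 0]
  [0, exp(-5*t), 0]
  [0, t*exp(-5*t), exp(-5*t)]

Strategy: write B = P · J · P⁻¹ where J is a Jordan canonical form, so e^{tB} = P · e^{tJ} · P⁻¹, and e^{tJ} can be computed block-by-block.

B has Jordan form
J =
  [-5,  1,  0]
  [ 0, -5,  0]
  [ 0,  0, -5]
(up to reordering of blocks).

Per-block formulas:
  For a 1×1 block at λ = -5: exp(t · [-5]) = [e^(-5t)].
  For a 2×2 Jordan block J_2(-5): exp(t · J_2(-5)) = e^(-5t)·(I + t·N), where N is the 2×2 nilpotent shift.

After assembling e^{tJ} and conjugating by P, we get:

e^{tB} =
  [exp(-5*t), -2*t*exp(-5*t), 0]
  [0, exp(-5*t), 0]
  [0, t*exp(-5*t), exp(-5*t)]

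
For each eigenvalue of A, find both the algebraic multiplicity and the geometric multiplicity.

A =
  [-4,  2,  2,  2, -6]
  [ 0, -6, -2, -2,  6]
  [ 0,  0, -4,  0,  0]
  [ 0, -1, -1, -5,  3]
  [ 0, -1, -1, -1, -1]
λ = -4: alg = 5, geom = 4

Step 1 — factor the characteristic polynomial to read off the algebraic multiplicities:
  χ_A(x) = (x + 4)^5

Step 2 — compute geometric multiplicities via the rank-nullity identity g(λ) = n − rank(A − λI):
  rank(A − (-4)·I) = 1, so dim ker(A − (-4)·I) = n − 1 = 4

Summary:
  λ = -4: algebraic multiplicity = 5, geometric multiplicity = 4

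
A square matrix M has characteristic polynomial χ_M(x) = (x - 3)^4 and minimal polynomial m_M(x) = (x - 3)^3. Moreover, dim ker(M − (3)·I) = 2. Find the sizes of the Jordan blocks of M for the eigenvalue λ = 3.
Block sizes for λ = 3: [3, 1]

Step 1 — from the characteristic polynomial, algebraic multiplicity of λ = 3 is 4. From dim ker(M − (3)·I) = 2, there are exactly 2 Jordan blocks for λ = 3.
Step 2 — from the minimal polynomial, the factor (x − 3)^3 tells us the largest block for λ = 3 has size 3.
Step 3 — with total size 4, 2 blocks, and largest block 3, the block sizes (in nonincreasing order) are [3, 1].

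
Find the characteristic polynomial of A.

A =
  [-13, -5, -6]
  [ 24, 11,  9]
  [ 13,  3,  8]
x^3 - 6*x^2 + 12*x - 8

Expanding det(x·I − A) (e.g. by cofactor expansion or by noting that A is similar to its Jordan form J, which has the same characteristic polynomial as A) gives
  χ_A(x) = x^3 - 6*x^2 + 12*x - 8
which factors as (x - 2)^3. The eigenvalues (with algebraic multiplicities) are λ = 2 with multiplicity 3.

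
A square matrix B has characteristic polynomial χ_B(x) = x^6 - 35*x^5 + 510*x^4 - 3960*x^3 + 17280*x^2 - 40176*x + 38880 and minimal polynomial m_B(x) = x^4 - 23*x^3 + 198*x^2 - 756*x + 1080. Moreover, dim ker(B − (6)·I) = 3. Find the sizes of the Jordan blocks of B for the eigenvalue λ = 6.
Block sizes for λ = 6: [3, 1, 1]

Step 1 — from the characteristic polynomial, algebraic multiplicity of λ = 6 is 5. From dim ker(B − (6)·I) = 3, there are exactly 3 Jordan blocks for λ = 6.
Step 2 — from the minimal polynomial, the factor (x − 6)^3 tells us the largest block for λ = 6 has size 3.
Step 3 — with total size 5, 3 blocks, and largest block 3, the block sizes (in nonincreasing order) are [3, 1, 1].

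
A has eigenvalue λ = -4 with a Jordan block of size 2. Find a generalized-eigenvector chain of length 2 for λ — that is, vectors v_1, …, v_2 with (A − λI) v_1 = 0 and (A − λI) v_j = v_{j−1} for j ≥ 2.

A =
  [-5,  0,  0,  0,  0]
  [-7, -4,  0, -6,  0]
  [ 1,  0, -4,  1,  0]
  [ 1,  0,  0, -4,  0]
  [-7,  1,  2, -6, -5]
A Jordan chain for λ = -4 of length 2:
v_1 = (0, -6, 1, 0, -4)ᵀ
v_2 = (0, 2, 0, 1, 0)ᵀ

Let N = A − (-4)·I. We want v_2 with N^2 v_2 = 0 but N^1 v_2 ≠ 0; then v_{j-1} := N · v_j for j = 2, …, 2.

Pick v_2 = (0, 2, 0, 1, 0)ᵀ.
Then v_1 = N · v_2 = (0, -6, 1, 0, -4)ᵀ.

Sanity check: (A − (-4)·I) v_1 = (0, 0, 0, 0, 0)ᵀ = 0. ✓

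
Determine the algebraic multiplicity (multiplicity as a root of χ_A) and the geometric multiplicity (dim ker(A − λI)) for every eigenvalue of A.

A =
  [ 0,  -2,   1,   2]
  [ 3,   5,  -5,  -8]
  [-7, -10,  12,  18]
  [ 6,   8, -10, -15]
λ = -1: alg = 1, geom = 1; λ = 1: alg = 3, geom = 2

Step 1 — factor the characteristic polynomial to read off the algebraic multiplicities:
  χ_A(x) = (x - 1)^3*(x + 1)

Step 2 — compute geometric multiplicities via the rank-nullity identity g(λ) = n − rank(A − λI):
  rank(A − (-1)·I) = 3, so dim ker(A − (-1)·I) = n − 3 = 1
  rank(A − (1)·I) = 2, so dim ker(A − (1)·I) = n − 2 = 2

Summary:
  λ = -1: algebraic multiplicity = 1, geometric multiplicity = 1
  λ = 1: algebraic multiplicity = 3, geometric multiplicity = 2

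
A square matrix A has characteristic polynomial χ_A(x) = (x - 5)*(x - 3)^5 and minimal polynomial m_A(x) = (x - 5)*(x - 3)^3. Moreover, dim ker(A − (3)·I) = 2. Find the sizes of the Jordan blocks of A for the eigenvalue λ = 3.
Block sizes for λ = 3: [3, 2]

Step 1 — from the characteristic polynomial, algebraic multiplicity of λ = 3 is 5. From dim ker(A − (3)·I) = 2, there are exactly 2 Jordan blocks for λ = 3.
Step 2 — from the minimal polynomial, the factor (x − 3)^3 tells us the largest block for λ = 3 has size 3.
Step 3 — with total size 5, 2 blocks, and largest block 3, the block sizes (in nonincreasing order) are [3, 2].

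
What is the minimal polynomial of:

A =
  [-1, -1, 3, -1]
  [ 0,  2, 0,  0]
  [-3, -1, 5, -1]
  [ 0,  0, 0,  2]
x^2 - 4*x + 4

The characteristic polynomial is χ_A(x) = (x - 2)^4, so the eigenvalues are known. The minimal polynomial is
  m_A(x) = Π_λ (x − λ)^{k_λ}
where k_λ is the size of the *largest* Jordan block for λ (equivalently, the smallest k with (A − λI)^k v = 0 for every generalised eigenvector v of λ).

  λ = 2: largest Jordan block has size 2, contributing (x − 2)^2

So m_A(x) = (x - 2)^2 = x^2 - 4*x + 4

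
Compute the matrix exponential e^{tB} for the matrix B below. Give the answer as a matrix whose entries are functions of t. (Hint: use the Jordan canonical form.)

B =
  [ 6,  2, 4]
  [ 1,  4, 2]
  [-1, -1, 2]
e^{tB} =
  [t^2*exp(4*t) + 2*t*exp(4*t) + exp(4*t), 2*t*exp(4*t), 2*t^2*exp(4*t) + 4*t*exp(4*t)]
  [t*exp(4*t), exp(4*t), 2*t*exp(4*t)]
  [-t^2*exp(4*t)/2 - t*exp(4*t), -t*exp(4*t), -t^2*exp(4*t) - 2*t*exp(4*t) + exp(4*t)]

Strategy: write B = P · J · P⁻¹ where J is a Jordan canonical form, so e^{tB} = P · e^{tJ} · P⁻¹, and e^{tJ} can be computed block-by-block.

B has Jordan form
J =
  [4, 1, 0]
  [0, 4, 1]
  [0, 0, 4]
(up to reordering of blocks).

Per-block formulas:
  For a 3×3 Jordan block J_3(4): exp(t · J_3(4)) = e^(4t)·(I + t·N + (t^2/2)·N^2), where N is the 3×3 nilpotent shift.

After assembling e^{tJ} and conjugating by P, we get:

e^{tB} =
  [t^2*exp(4*t) + 2*t*exp(4*t) + exp(4*t), 2*t*exp(4*t), 2*t^2*exp(4*t) + 4*t*exp(4*t)]
  [t*exp(4*t), exp(4*t), 2*t*exp(4*t)]
  [-t^2*exp(4*t)/2 - t*exp(4*t), -t*exp(4*t), -t^2*exp(4*t) - 2*t*exp(4*t) + exp(4*t)]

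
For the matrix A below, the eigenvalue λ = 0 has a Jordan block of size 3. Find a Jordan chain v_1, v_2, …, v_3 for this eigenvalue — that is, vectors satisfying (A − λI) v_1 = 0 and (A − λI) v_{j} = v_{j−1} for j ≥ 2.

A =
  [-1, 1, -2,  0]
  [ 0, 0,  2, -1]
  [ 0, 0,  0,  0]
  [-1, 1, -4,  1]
A Jordan chain for λ = 0 of length 3:
v_1 = (1, 1, 0, 0)ᵀ
v_2 = (-1, 0, 0, -1)ᵀ
v_3 = (1, 0, 0, 0)ᵀ

Let N = A − (0)·I. We want v_3 with N^3 v_3 = 0 but N^2 v_3 ≠ 0; then v_{j-1} := N · v_j for j = 3, …, 2.

Pick v_3 = (1, 0, 0, 0)ᵀ.
Then v_2 = N · v_3 = (-1, 0, 0, -1)ᵀ.
Then v_1 = N · v_2 = (1, 1, 0, 0)ᵀ.

Sanity check: (A − (0)·I) v_1 = (0, 0, 0, 0)ᵀ = 0. ✓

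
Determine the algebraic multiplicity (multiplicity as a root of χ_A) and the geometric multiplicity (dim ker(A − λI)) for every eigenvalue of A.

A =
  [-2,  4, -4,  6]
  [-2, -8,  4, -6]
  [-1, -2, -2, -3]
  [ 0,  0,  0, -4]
λ = -4: alg = 4, geom = 3

Step 1 — factor the characteristic polynomial to read off the algebraic multiplicities:
  χ_A(x) = (x + 4)^4

Step 2 — compute geometric multiplicities via the rank-nullity identity g(λ) = n − rank(A − λI):
  rank(A − (-4)·I) = 1, so dim ker(A − (-4)·I) = n − 1 = 3

Summary:
  λ = -4: algebraic multiplicity = 4, geometric multiplicity = 3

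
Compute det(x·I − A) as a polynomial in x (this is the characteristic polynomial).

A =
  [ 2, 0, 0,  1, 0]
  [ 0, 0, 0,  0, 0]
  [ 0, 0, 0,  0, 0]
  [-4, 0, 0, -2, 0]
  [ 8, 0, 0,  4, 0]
x^5

Expanding det(x·I − A) (e.g. by cofactor expansion or by noting that A is similar to its Jordan form J, which has the same characteristic polynomial as A) gives
  χ_A(x) = x^5
which factors as x^5. The eigenvalues (with algebraic multiplicities) are λ = 0 with multiplicity 5.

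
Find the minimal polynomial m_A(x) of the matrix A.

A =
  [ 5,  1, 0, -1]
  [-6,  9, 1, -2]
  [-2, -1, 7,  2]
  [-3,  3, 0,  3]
x^3 - 18*x^2 + 108*x - 216

The characteristic polynomial is χ_A(x) = (x - 6)^4, so the eigenvalues are known. The minimal polynomial is
  m_A(x) = Π_λ (x − λ)^{k_λ}
where k_λ is the size of the *largest* Jordan block for λ (equivalently, the smallest k with (A − λI)^k v = 0 for every generalised eigenvector v of λ).

  λ = 6: largest Jordan block has size 3, contributing (x − 6)^3

So m_A(x) = (x - 6)^3 = x^3 - 18*x^2 + 108*x - 216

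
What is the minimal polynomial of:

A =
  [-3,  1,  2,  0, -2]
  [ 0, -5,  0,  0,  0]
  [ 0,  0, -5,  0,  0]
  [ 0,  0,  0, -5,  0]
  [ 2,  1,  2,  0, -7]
x^2 + 10*x + 25

The characteristic polynomial is χ_A(x) = (x + 5)^5, so the eigenvalues are known. The minimal polynomial is
  m_A(x) = Π_λ (x − λ)^{k_λ}
where k_λ is the size of the *largest* Jordan block for λ (equivalently, the smallest k with (A − λI)^k v = 0 for every generalised eigenvector v of λ).

  λ = -5: largest Jordan block has size 2, contributing (x + 5)^2

So m_A(x) = (x + 5)^2 = x^2 + 10*x + 25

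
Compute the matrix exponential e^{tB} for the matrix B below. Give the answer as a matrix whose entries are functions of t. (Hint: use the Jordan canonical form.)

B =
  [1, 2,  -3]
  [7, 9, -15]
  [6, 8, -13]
e^{tB} =
  [2*t*exp(-t) + exp(-t), 2*t*exp(-t), -3*t*exp(-t)]
  [-3*t^2*exp(-t) + 7*t*exp(-t), -3*t^2*exp(-t) + 10*t*exp(-t) + exp(-t), 9*t^2*exp(-t)/2 - 15*t*exp(-t)]
  [-2*t^2*exp(-t) + 6*t*exp(-t), -2*t^2*exp(-t) + 8*t*exp(-t), 3*t^2*exp(-t) - 12*t*exp(-t) + exp(-t)]

Strategy: write B = P · J · P⁻¹ where J is a Jordan canonical form, so e^{tB} = P · e^{tJ} · P⁻¹, and e^{tJ} can be computed block-by-block.

B has Jordan form
J =
  [-1,  1,  0]
  [ 0, -1,  1]
  [ 0,  0, -1]
(up to reordering of blocks).

Per-block formulas:
  For a 3×3 Jordan block J_3(-1): exp(t · J_3(-1)) = e^(-1t)·(I + t·N + (t^2/2)·N^2), where N is the 3×3 nilpotent shift.

After assembling e^{tJ} and conjugating by P, we get:

e^{tB} =
  [2*t*exp(-t) + exp(-t), 2*t*exp(-t), -3*t*exp(-t)]
  [-3*t^2*exp(-t) + 7*t*exp(-t), -3*t^2*exp(-t) + 10*t*exp(-t) + exp(-t), 9*t^2*exp(-t)/2 - 15*t*exp(-t)]
  [-2*t^2*exp(-t) + 6*t*exp(-t), -2*t^2*exp(-t) + 8*t*exp(-t), 3*t^2*exp(-t) - 12*t*exp(-t) + exp(-t)]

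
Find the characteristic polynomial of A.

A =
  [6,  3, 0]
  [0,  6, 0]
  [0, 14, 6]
x^3 - 18*x^2 + 108*x - 216

Expanding det(x·I − A) (e.g. by cofactor expansion or by noting that A is similar to its Jordan form J, which has the same characteristic polynomial as A) gives
  χ_A(x) = x^3 - 18*x^2 + 108*x - 216
which factors as (x - 6)^3. The eigenvalues (with algebraic multiplicities) are λ = 6 with multiplicity 3.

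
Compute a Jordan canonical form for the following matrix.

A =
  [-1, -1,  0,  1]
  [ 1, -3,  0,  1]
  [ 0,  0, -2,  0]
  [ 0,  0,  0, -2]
J_2(-2) ⊕ J_1(-2) ⊕ J_1(-2)

The characteristic polynomial is
  det(x·I − A) = x^4 + 8*x^3 + 24*x^2 + 32*x + 16 = (x + 2)^4

Eigenvalues and multiplicities (the geometric multiplicity of λ is n − rank(A − λI), which equals the number of Jordan blocks for λ):
  λ = -2: algebraic multiplicity = 4, geometric multiplicity = 3

Determining the block sizes for each eigenvalue:
  λ = -2: 3 blocks summing to 4 forces exactly one block of size 2 and the rest size 1 → block sizes [2, 1, 1]

Assembling the blocks gives a Jordan form
J =
  [-2,  1,  0,  0]
  [ 0, -2,  0,  0]
  [ 0,  0, -2,  0]
  [ 0,  0,  0, -2]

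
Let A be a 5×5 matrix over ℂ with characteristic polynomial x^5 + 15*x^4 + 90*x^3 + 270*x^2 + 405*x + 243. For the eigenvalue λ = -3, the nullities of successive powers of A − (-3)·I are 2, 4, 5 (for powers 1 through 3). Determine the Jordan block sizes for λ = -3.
Block sizes for λ = -3: [3, 2]

From the dimensions of kernels of powers, the number of Jordan blocks of size at least j is d_j − d_{j−1} where d_j = dim ker(N^j) (with d_0 = 0). Computing the differences gives [2, 2, 1].
The number of blocks of size exactly k is (#blocks of size ≥ k) − (#blocks of size ≥ k + 1), so the partition is: 1 block(s) of size 2, 1 block(s) of size 3.
In nonincreasing order the block sizes are [3, 2].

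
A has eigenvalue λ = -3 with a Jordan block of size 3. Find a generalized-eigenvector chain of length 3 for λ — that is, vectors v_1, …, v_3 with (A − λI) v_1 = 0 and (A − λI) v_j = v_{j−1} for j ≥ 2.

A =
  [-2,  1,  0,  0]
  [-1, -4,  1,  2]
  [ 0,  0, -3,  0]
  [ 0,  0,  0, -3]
A Jordan chain for λ = -3 of length 3:
v_1 = (1, -1, 0, 0)ᵀ
v_2 = (0, 1, 0, 0)ᵀ
v_3 = (0, 0, 1, 0)ᵀ

Let N = A − (-3)·I. We want v_3 with N^3 v_3 = 0 but N^2 v_3 ≠ 0; then v_{j-1} := N · v_j for j = 3, …, 2.

Pick v_3 = (0, 0, 1, 0)ᵀ.
Then v_2 = N · v_3 = (0, 1, 0, 0)ᵀ.
Then v_1 = N · v_2 = (1, -1, 0, 0)ᵀ.

Sanity check: (A − (-3)·I) v_1 = (0, 0, 0, 0)ᵀ = 0. ✓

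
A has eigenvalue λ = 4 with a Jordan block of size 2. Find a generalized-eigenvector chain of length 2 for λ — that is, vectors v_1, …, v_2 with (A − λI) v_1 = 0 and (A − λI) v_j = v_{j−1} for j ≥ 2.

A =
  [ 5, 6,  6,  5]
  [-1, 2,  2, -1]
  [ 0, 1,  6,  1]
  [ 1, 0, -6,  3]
A Jordan chain for λ = 4 of length 2:
v_1 = (1, -1, 0, 1)ᵀ
v_2 = (1, 0, 0, 0)ᵀ

Let N = A − (4)·I. We want v_2 with N^2 v_2 = 0 but N^1 v_2 ≠ 0; then v_{j-1} := N · v_j for j = 2, …, 2.

Pick v_2 = (1, 0, 0, 0)ᵀ.
Then v_1 = N · v_2 = (1, -1, 0, 1)ᵀ.

Sanity check: (A − (4)·I) v_1 = (0, 0, 0, 0)ᵀ = 0. ✓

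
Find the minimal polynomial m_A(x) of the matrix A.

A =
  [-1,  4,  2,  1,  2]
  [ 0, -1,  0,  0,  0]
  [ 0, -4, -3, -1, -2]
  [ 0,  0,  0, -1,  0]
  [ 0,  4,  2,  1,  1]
x^2 + 2*x + 1

The characteristic polynomial is χ_A(x) = (x + 1)^5, so the eigenvalues are known. The minimal polynomial is
  m_A(x) = Π_λ (x − λ)^{k_λ}
where k_λ is the size of the *largest* Jordan block for λ (equivalently, the smallest k with (A − λI)^k v = 0 for every generalised eigenvector v of λ).

  λ = -1: largest Jordan block has size 2, contributing (x + 1)^2

So m_A(x) = (x + 1)^2 = x^2 + 2*x + 1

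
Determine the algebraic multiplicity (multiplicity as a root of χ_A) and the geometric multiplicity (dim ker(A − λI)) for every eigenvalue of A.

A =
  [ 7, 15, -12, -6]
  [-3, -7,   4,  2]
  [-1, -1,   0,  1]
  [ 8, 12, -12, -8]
λ = -2: alg = 4, geom = 2

Step 1 — factor the characteristic polynomial to read off the algebraic multiplicities:
  χ_A(x) = (x + 2)^4

Step 2 — compute geometric multiplicities via the rank-nullity identity g(λ) = n − rank(A − λI):
  rank(A − (-2)·I) = 2, so dim ker(A − (-2)·I) = n − 2 = 2

Summary:
  λ = -2: algebraic multiplicity = 4, geometric multiplicity = 2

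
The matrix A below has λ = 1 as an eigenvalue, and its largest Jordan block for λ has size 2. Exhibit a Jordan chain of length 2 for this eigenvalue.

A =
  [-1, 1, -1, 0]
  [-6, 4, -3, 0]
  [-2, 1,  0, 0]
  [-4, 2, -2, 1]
A Jordan chain for λ = 1 of length 2:
v_1 = (-2, -6, -2, -4)ᵀ
v_2 = (1, 0, 0, 0)ᵀ

Let N = A − (1)·I. We want v_2 with N^2 v_2 = 0 but N^1 v_2 ≠ 0; then v_{j-1} := N · v_j for j = 2, …, 2.

Pick v_2 = (1, 0, 0, 0)ᵀ.
Then v_1 = N · v_2 = (-2, -6, -2, -4)ᵀ.

Sanity check: (A − (1)·I) v_1 = (0, 0, 0, 0)ᵀ = 0. ✓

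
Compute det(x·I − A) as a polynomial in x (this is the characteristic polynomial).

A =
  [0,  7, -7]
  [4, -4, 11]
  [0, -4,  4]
x^3

Expanding det(x·I − A) (e.g. by cofactor expansion or by noting that A is similar to its Jordan form J, which has the same characteristic polynomial as A) gives
  χ_A(x) = x^3
which factors as x^3. The eigenvalues (with algebraic multiplicities) are λ = 0 with multiplicity 3.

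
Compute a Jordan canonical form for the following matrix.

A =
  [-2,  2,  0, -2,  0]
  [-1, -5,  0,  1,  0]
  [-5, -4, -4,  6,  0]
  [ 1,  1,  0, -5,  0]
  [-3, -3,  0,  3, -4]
J_2(-4) ⊕ J_2(-4) ⊕ J_1(-4)

The characteristic polynomial is
  det(x·I − A) = x^5 + 20*x^4 + 160*x^3 + 640*x^2 + 1280*x + 1024 = (x + 4)^5

Eigenvalues and multiplicities (the geometric multiplicity of λ is n − rank(A − λI), which equals the number of Jordan blocks for λ):
  λ = -4: algebraic multiplicity = 5, geometric multiplicity = 3

Determining the block sizes for each eigenvalue:
  λ = -4: with am = 5 and gm = 3, the partition is not yet determined (e.g. several partitions of 5 into 3 parts exist). Let N = A − (-4)·I. Computing rank(N^1) = 2, rank(N^2) = 0; the number of blocks of size ≥ j is rank(N^{j−1}) − rank(N^j), giving [3, 2]. So we have 2 block(s) of size 2, 1 block(s) of size 1 → block sizes [2, 2, 1]

Assembling the blocks gives a Jordan form
J =
  [-4,  1,  0,  0,  0]
  [ 0, -4,  0,  0,  0]
  [ 0,  0, -4,  1,  0]
  [ 0,  0,  0, -4,  0]
  [ 0,  0,  0,  0, -4]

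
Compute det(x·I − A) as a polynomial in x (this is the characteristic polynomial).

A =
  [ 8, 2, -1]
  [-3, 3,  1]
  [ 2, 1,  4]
x^3 - 15*x^2 + 75*x - 125

Expanding det(x·I − A) (e.g. by cofactor expansion or by noting that A is similar to its Jordan form J, which has the same characteristic polynomial as A) gives
  χ_A(x) = x^3 - 15*x^2 + 75*x - 125
which factors as (x - 5)^3. The eigenvalues (with algebraic multiplicities) are λ = 5 with multiplicity 3.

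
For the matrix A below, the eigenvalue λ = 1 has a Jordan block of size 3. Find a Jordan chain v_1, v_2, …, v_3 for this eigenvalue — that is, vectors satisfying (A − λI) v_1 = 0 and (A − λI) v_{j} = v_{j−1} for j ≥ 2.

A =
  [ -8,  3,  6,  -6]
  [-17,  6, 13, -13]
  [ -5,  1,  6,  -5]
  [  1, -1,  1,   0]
A Jordan chain for λ = 1 of length 3:
v_1 = (-6, -10, -2, 2)ᵀ
v_2 = (-9, -17, -5, 1)ᵀ
v_3 = (1, 0, 0, 0)ᵀ

Let N = A − (1)·I. We want v_3 with N^3 v_3 = 0 but N^2 v_3 ≠ 0; then v_{j-1} := N · v_j for j = 3, …, 2.

Pick v_3 = (1, 0, 0, 0)ᵀ.
Then v_2 = N · v_3 = (-9, -17, -5, 1)ᵀ.
Then v_1 = N · v_2 = (-6, -10, -2, 2)ᵀ.

Sanity check: (A − (1)·I) v_1 = (0, 0, 0, 0)ᵀ = 0. ✓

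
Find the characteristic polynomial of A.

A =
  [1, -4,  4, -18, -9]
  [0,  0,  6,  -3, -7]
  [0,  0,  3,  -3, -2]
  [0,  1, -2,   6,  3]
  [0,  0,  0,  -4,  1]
x^5 - 11*x^4 + 46*x^3 - 90*x^2 + 81*x - 27

Expanding det(x·I − A) (e.g. by cofactor expansion or by noting that A is similar to its Jordan form J, which has the same characteristic polynomial as A) gives
  χ_A(x) = x^5 - 11*x^4 + 46*x^3 - 90*x^2 + 81*x - 27
which factors as (x - 3)^3*(x - 1)^2. The eigenvalues (with algebraic multiplicities) are λ = 1 with multiplicity 2, λ = 3 with multiplicity 3.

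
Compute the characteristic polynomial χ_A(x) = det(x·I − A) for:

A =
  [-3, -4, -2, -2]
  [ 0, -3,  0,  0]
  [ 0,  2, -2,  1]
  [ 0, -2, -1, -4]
x^4 + 12*x^3 + 54*x^2 + 108*x + 81

Expanding det(x·I − A) (e.g. by cofactor expansion or by noting that A is similar to its Jordan form J, which has the same characteristic polynomial as A) gives
  χ_A(x) = x^4 + 12*x^3 + 54*x^2 + 108*x + 81
which factors as (x + 3)^4. The eigenvalues (with algebraic multiplicities) are λ = -3 with multiplicity 4.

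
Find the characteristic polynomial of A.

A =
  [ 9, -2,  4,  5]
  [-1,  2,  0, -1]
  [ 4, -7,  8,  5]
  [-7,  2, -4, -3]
x^4 - 16*x^3 + 88*x^2 - 192*x + 144

Expanding det(x·I − A) (e.g. by cofactor expansion or by noting that A is similar to its Jordan form J, which has the same characteristic polynomial as A) gives
  χ_A(x) = x^4 - 16*x^3 + 88*x^2 - 192*x + 144
which factors as (x - 6)^2*(x - 2)^2. The eigenvalues (with algebraic multiplicities) are λ = 2 with multiplicity 2, λ = 6 with multiplicity 2.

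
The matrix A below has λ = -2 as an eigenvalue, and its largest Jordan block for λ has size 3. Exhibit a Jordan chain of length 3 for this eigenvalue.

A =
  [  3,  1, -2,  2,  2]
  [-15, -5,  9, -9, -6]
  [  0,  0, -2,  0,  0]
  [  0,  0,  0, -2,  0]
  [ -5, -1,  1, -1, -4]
A Jordan chain for λ = -2 of length 3:
v_1 = (1, -3, 0, 0, -1)ᵀ
v_2 = (-2, 9, 0, 0, 1)ᵀ
v_3 = (0, 0, 1, 0, 0)ᵀ

Let N = A − (-2)·I. We want v_3 with N^3 v_3 = 0 but N^2 v_3 ≠ 0; then v_{j-1} := N · v_j for j = 3, …, 2.

Pick v_3 = (0, 0, 1, 0, 0)ᵀ.
Then v_2 = N · v_3 = (-2, 9, 0, 0, 1)ᵀ.
Then v_1 = N · v_2 = (1, -3, 0, 0, -1)ᵀ.

Sanity check: (A − (-2)·I) v_1 = (0, 0, 0, 0, 0)ᵀ = 0. ✓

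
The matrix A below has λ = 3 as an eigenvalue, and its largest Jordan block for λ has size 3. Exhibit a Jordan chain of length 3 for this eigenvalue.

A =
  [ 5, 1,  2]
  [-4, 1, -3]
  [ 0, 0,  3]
A Jordan chain for λ = 3 of length 3:
v_1 = (1, -2, 0)ᵀ
v_2 = (2, -3, 0)ᵀ
v_3 = (0, 0, 1)ᵀ

Let N = A − (3)·I. We want v_3 with N^3 v_3 = 0 but N^2 v_3 ≠ 0; then v_{j-1} := N · v_j for j = 3, …, 2.

Pick v_3 = (0, 0, 1)ᵀ.
Then v_2 = N · v_3 = (2, -3, 0)ᵀ.
Then v_1 = N · v_2 = (1, -2, 0)ᵀ.

Sanity check: (A − (3)·I) v_1 = (0, 0, 0)ᵀ = 0. ✓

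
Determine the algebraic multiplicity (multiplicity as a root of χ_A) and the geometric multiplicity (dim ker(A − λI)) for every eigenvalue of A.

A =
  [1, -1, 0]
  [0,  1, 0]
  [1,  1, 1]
λ = 1: alg = 3, geom = 1

Step 1 — factor the characteristic polynomial to read off the algebraic multiplicities:
  χ_A(x) = (x - 1)^3

Step 2 — compute geometric multiplicities via the rank-nullity identity g(λ) = n − rank(A − λI):
  rank(A − (1)·I) = 2, so dim ker(A − (1)·I) = n − 2 = 1

Summary:
  λ = 1: algebraic multiplicity = 3, geometric multiplicity = 1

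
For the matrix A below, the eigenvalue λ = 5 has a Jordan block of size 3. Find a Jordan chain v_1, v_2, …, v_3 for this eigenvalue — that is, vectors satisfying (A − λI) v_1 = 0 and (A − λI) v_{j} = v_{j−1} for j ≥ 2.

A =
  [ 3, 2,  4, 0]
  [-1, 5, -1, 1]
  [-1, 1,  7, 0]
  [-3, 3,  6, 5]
A Jordan chain for λ = 5 of length 3:
v_1 = (-2, 0, -1, -3)ᵀ
v_2 = (-2, -1, -1, -3)ᵀ
v_3 = (1, 0, 0, 0)ᵀ

Let N = A − (5)·I. We want v_3 with N^3 v_3 = 0 but N^2 v_3 ≠ 0; then v_{j-1} := N · v_j for j = 3, …, 2.

Pick v_3 = (1, 0, 0, 0)ᵀ.
Then v_2 = N · v_3 = (-2, -1, -1, -3)ᵀ.
Then v_1 = N · v_2 = (-2, 0, -1, -3)ᵀ.

Sanity check: (A − (5)·I) v_1 = (0, 0, 0, 0)ᵀ = 0. ✓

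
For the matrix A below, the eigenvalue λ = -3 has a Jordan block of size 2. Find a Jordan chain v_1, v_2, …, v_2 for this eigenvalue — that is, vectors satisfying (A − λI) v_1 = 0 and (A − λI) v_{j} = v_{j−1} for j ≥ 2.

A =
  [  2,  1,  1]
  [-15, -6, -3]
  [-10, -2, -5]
A Jordan chain for λ = -3 of length 2:
v_1 = (5, -15, -10)ᵀ
v_2 = (1, 0, 0)ᵀ

Let N = A − (-3)·I. We want v_2 with N^2 v_2 = 0 but N^1 v_2 ≠ 0; then v_{j-1} := N · v_j for j = 2, …, 2.

Pick v_2 = (1, 0, 0)ᵀ.
Then v_1 = N · v_2 = (5, -15, -10)ᵀ.

Sanity check: (A − (-3)·I) v_1 = (0, 0, 0)ᵀ = 0. ✓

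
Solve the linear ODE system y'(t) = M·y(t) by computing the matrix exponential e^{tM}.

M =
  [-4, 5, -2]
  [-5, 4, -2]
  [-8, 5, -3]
e^{tM} =
  [-3*t*exp(-t) + exp(-t), 5*t*exp(-t), -2*t*exp(-t)]
  [3*t^2*exp(-t) - 5*t*exp(-t), -5*t^2*exp(-t) + 5*t*exp(-t) + exp(-t), 2*t^2*exp(-t) - 2*t*exp(-t)]
  [15*t^2*exp(-t)/2 - 8*t*exp(-t), -25*t^2*exp(-t)/2 + 5*t*exp(-t), 5*t^2*exp(-t) - 2*t*exp(-t) + exp(-t)]

Strategy: write M = P · J · P⁻¹ where J is a Jordan canonical form, so e^{tM} = P · e^{tJ} · P⁻¹, and e^{tJ} can be computed block-by-block.

M has Jordan form
J =
  [-1,  1,  0]
  [ 0, -1,  1]
  [ 0,  0, -1]
(up to reordering of blocks).

Per-block formulas:
  For a 3×3 Jordan block J_3(-1): exp(t · J_3(-1)) = e^(-1t)·(I + t·N + (t^2/2)·N^2), where N is the 3×3 nilpotent shift.

After assembling e^{tJ} and conjugating by P, we get:

e^{tM} =
  [-3*t*exp(-t) + exp(-t), 5*t*exp(-t), -2*t*exp(-t)]
  [3*t^2*exp(-t) - 5*t*exp(-t), -5*t^2*exp(-t) + 5*t*exp(-t) + exp(-t), 2*t^2*exp(-t) - 2*t*exp(-t)]
  [15*t^2*exp(-t)/2 - 8*t*exp(-t), -25*t^2*exp(-t)/2 + 5*t*exp(-t), 5*t^2*exp(-t) - 2*t*exp(-t) + exp(-t)]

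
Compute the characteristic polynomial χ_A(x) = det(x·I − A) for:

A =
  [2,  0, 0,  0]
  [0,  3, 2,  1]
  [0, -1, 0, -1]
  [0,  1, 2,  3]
x^4 - 8*x^3 + 24*x^2 - 32*x + 16

Expanding det(x·I − A) (e.g. by cofactor expansion or by noting that A is similar to its Jordan form J, which has the same characteristic polynomial as A) gives
  χ_A(x) = x^4 - 8*x^3 + 24*x^2 - 32*x + 16
which factors as (x - 2)^4. The eigenvalues (with algebraic multiplicities) are λ = 2 with multiplicity 4.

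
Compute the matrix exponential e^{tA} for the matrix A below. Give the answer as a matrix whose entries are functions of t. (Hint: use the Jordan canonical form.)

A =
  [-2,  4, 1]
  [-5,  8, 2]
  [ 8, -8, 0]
e^{tA} =
  [2*t^2*exp(2*t) - 4*t*exp(2*t) + exp(2*t), 4*t*exp(2*t), t^2*exp(2*t) + t*exp(2*t)]
  [3*t^2*exp(2*t) - 5*t*exp(2*t), 6*t*exp(2*t) + exp(2*t), 3*t^2*exp(2*t)/2 + 2*t*exp(2*t)]
  [-4*t^2*exp(2*t) + 8*t*exp(2*t), -8*t*exp(2*t), -2*t^2*exp(2*t) - 2*t*exp(2*t) + exp(2*t)]

Strategy: write A = P · J · P⁻¹ where J is a Jordan canonical form, so e^{tA} = P · e^{tJ} · P⁻¹, and e^{tJ} can be computed block-by-block.

A has Jordan form
J =
  [2, 1, 0]
  [0, 2, 1]
  [0, 0, 2]
(up to reordering of blocks).

Per-block formulas:
  For a 3×3 Jordan block J_3(2): exp(t · J_3(2)) = e^(2t)·(I + t·N + (t^2/2)·N^2), where N is the 3×3 nilpotent shift.

After assembling e^{tJ} and conjugating by P, we get:

e^{tA} =
  [2*t^2*exp(2*t) - 4*t*exp(2*t) + exp(2*t), 4*t*exp(2*t), t^2*exp(2*t) + t*exp(2*t)]
  [3*t^2*exp(2*t) - 5*t*exp(2*t), 6*t*exp(2*t) + exp(2*t), 3*t^2*exp(2*t)/2 + 2*t*exp(2*t)]
  [-4*t^2*exp(2*t) + 8*t*exp(2*t), -8*t*exp(2*t), -2*t^2*exp(2*t) - 2*t*exp(2*t) + exp(2*t)]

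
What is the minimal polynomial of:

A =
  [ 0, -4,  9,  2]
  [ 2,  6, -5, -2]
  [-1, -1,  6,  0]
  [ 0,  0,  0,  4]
x^3 - 12*x^2 + 48*x - 64

The characteristic polynomial is χ_A(x) = (x - 4)^4, so the eigenvalues are known. The minimal polynomial is
  m_A(x) = Π_λ (x − λ)^{k_λ}
where k_λ is the size of the *largest* Jordan block for λ (equivalently, the smallest k with (A − λI)^k v = 0 for every generalised eigenvector v of λ).

  λ = 4: largest Jordan block has size 3, contributing (x − 4)^3

So m_A(x) = (x - 4)^3 = x^3 - 12*x^2 + 48*x - 64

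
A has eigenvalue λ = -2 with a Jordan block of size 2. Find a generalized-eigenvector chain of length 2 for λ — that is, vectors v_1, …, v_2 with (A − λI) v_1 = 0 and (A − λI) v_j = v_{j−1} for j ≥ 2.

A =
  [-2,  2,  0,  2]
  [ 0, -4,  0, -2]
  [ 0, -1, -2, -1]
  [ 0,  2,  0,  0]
A Jordan chain for λ = -2 of length 2:
v_1 = (2, -2, -1, 2)ᵀ
v_2 = (0, 1, 0, 0)ᵀ

Let N = A − (-2)·I. We want v_2 with N^2 v_2 = 0 but N^1 v_2 ≠ 0; then v_{j-1} := N · v_j for j = 2, …, 2.

Pick v_2 = (0, 1, 0, 0)ᵀ.
Then v_1 = N · v_2 = (2, -2, -1, 2)ᵀ.

Sanity check: (A − (-2)·I) v_1 = (0, 0, 0, 0)ᵀ = 0. ✓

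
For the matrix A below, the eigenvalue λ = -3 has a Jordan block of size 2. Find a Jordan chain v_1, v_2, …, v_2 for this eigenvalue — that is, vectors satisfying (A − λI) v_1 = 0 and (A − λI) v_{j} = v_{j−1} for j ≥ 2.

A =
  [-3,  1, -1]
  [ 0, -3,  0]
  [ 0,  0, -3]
A Jordan chain for λ = -3 of length 2:
v_1 = (1, 0, 0)ᵀ
v_2 = (0, 1, 0)ᵀ

Let N = A − (-3)·I. We want v_2 with N^2 v_2 = 0 but N^1 v_2 ≠ 0; then v_{j-1} := N · v_j for j = 2, …, 2.

Pick v_2 = (0, 1, 0)ᵀ.
Then v_1 = N · v_2 = (1, 0, 0)ᵀ.

Sanity check: (A − (-3)·I) v_1 = (0, 0, 0)ᵀ = 0. ✓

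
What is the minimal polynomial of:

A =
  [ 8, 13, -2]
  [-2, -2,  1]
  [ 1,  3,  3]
x^3 - 9*x^2 + 27*x - 27

The characteristic polynomial is χ_A(x) = (x - 3)^3, so the eigenvalues are known. The minimal polynomial is
  m_A(x) = Π_λ (x − λ)^{k_λ}
where k_λ is the size of the *largest* Jordan block for λ (equivalently, the smallest k with (A − λI)^k v = 0 for every generalised eigenvector v of λ).

  λ = 3: largest Jordan block has size 3, contributing (x − 3)^3

So m_A(x) = (x - 3)^3 = x^3 - 9*x^2 + 27*x - 27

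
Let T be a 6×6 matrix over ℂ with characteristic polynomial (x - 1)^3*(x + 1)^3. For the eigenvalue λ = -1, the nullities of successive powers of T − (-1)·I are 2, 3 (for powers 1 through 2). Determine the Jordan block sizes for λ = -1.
Block sizes for λ = -1: [2, 1]

From the dimensions of kernels of powers, the number of Jordan blocks of size at least j is d_j − d_{j−1} where d_j = dim ker(N^j) (with d_0 = 0). Computing the differences gives [2, 1].
The number of blocks of size exactly k is (#blocks of size ≥ k) − (#blocks of size ≥ k + 1), so the partition is: 1 block(s) of size 1, 1 block(s) of size 2.
In nonincreasing order the block sizes are [2, 1].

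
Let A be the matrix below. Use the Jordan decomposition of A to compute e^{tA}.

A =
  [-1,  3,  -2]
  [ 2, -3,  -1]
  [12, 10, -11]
e^{tA} =
  [-t^2*exp(-5*t) + 4*t*exp(-5*t) + exp(-5*t), -t^2*exp(-5*t) + 3*t*exp(-5*t), t^2*exp(-5*t)/2 - 2*t*exp(-5*t)]
  [2*t*exp(-5*t), 2*t*exp(-5*t) + exp(-5*t), -t*exp(-5*t)]
  [-2*t^2*exp(-5*t) + 12*t*exp(-5*t), -2*t^2*exp(-5*t) + 10*t*exp(-5*t), t^2*exp(-5*t) - 6*t*exp(-5*t) + exp(-5*t)]

Strategy: write A = P · J · P⁻¹ where J is a Jordan canonical form, so e^{tA} = P · e^{tJ} · P⁻¹, and e^{tJ} can be computed block-by-block.

A has Jordan form
J =
  [-5,  1,  0]
  [ 0, -5,  1]
  [ 0,  0, -5]
(up to reordering of blocks).

Per-block formulas:
  For a 3×3 Jordan block J_3(-5): exp(t · J_3(-5)) = e^(-5t)·(I + t·N + (t^2/2)·N^2), where N is the 3×3 nilpotent shift.

After assembling e^{tJ} and conjugating by P, we get:

e^{tA} =
  [-t^2*exp(-5*t) + 4*t*exp(-5*t) + exp(-5*t), -t^2*exp(-5*t) + 3*t*exp(-5*t), t^2*exp(-5*t)/2 - 2*t*exp(-5*t)]
  [2*t*exp(-5*t), 2*t*exp(-5*t) + exp(-5*t), -t*exp(-5*t)]
  [-2*t^2*exp(-5*t) + 12*t*exp(-5*t), -2*t^2*exp(-5*t) + 10*t*exp(-5*t), t^2*exp(-5*t) - 6*t*exp(-5*t) + exp(-5*t)]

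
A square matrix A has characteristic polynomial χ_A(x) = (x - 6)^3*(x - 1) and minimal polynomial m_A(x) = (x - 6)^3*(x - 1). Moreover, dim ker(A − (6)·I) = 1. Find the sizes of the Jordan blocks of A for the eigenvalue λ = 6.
Block sizes for λ = 6: [3]

Step 1 — from the characteristic polynomial, algebraic multiplicity of λ = 6 is 3. From dim ker(A − (6)·I) = 1, there are exactly 1 Jordan blocks for λ = 6.
Step 2 — from the minimal polynomial, the factor (x − 6)^3 tells us the largest block for λ = 6 has size 3.
Step 3 — with total size 3, 1 blocks, and largest block 3, the block sizes (in nonincreasing order) are [3].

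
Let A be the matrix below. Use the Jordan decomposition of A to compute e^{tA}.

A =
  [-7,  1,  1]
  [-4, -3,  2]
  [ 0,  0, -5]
e^{tA} =
  [-2*t*exp(-5*t) + exp(-5*t), t*exp(-5*t), t*exp(-5*t)]
  [-4*t*exp(-5*t), 2*t*exp(-5*t) + exp(-5*t), 2*t*exp(-5*t)]
  [0, 0, exp(-5*t)]

Strategy: write A = P · J · P⁻¹ where J is a Jordan canonical form, so e^{tA} = P · e^{tJ} · P⁻¹, and e^{tJ} can be computed block-by-block.

A has Jordan form
J =
  [-5,  1,  0]
  [ 0, -5,  0]
  [ 0,  0, -5]
(up to reordering of blocks).

Per-block formulas:
  For a 2×2 Jordan block J_2(-5): exp(t · J_2(-5)) = e^(-5t)·(I + t·N), where N is the 2×2 nilpotent shift.
  For a 1×1 block at λ = -5: exp(t · [-5]) = [e^(-5t)].

After assembling e^{tJ} and conjugating by P, we get:

e^{tA} =
  [-2*t*exp(-5*t) + exp(-5*t), t*exp(-5*t), t*exp(-5*t)]
  [-4*t*exp(-5*t), 2*t*exp(-5*t) + exp(-5*t), 2*t*exp(-5*t)]
  [0, 0, exp(-5*t)]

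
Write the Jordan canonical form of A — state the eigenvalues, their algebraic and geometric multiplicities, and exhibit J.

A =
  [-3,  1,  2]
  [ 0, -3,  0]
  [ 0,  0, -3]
J_2(-3) ⊕ J_1(-3)

The characteristic polynomial is
  det(x·I − A) = x^3 + 9*x^2 + 27*x + 27 = (x + 3)^3

Eigenvalues and multiplicities (the geometric multiplicity of λ is n − rank(A − λI), which equals the number of Jordan blocks for λ):
  λ = -3: algebraic multiplicity = 3, geometric multiplicity = 2

Determining the block sizes for each eigenvalue:
  λ = -3: 2 blocks summing to 3 forces exactly one block of size 2 and the rest size 1 → block sizes [2, 1]

Assembling the blocks gives a Jordan form
J =
  [-3,  1,  0]
  [ 0, -3,  0]
  [ 0,  0, -3]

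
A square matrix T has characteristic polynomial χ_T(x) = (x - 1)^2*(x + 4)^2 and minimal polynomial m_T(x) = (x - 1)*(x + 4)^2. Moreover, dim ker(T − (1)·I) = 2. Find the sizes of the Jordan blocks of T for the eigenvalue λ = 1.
Block sizes for λ = 1: [1, 1]

Step 1 — from the characteristic polynomial, algebraic multiplicity of λ = 1 is 2. From dim ker(T − (1)·I) = 2, there are exactly 2 Jordan blocks for λ = 1.
Step 2 — from the minimal polynomial, the factor (x − 1) tells us the largest block for λ = 1 has size 1.
Step 3 — with total size 2, 2 blocks, and largest block 1, the block sizes (in nonincreasing order) are [1, 1].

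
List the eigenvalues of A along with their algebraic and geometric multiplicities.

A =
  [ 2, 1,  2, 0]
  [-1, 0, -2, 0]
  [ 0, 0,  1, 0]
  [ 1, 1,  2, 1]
λ = 1: alg = 4, geom = 3

Step 1 — factor the characteristic polynomial to read off the algebraic multiplicities:
  χ_A(x) = (x - 1)^4

Step 2 — compute geometric multiplicities via the rank-nullity identity g(λ) = n − rank(A − λI):
  rank(A − (1)·I) = 1, so dim ker(A − (1)·I) = n − 1 = 3

Summary:
  λ = 1: algebraic multiplicity = 4, geometric multiplicity = 3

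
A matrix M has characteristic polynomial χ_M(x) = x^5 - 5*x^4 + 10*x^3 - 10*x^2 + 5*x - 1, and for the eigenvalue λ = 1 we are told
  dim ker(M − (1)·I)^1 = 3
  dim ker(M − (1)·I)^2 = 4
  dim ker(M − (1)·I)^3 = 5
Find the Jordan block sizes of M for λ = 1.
Block sizes for λ = 1: [3, 1, 1]

From the dimensions of kernels of powers, the number of Jordan blocks of size at least j is d_j − d_{j−1} where d_j = dim ker(N^j) (with d_0 = 0). Computing the differences gives [3, 1, 1].
The number of blocks of size exactly k is (#blocks of size ≥ k) − (#blocks of size ≥ k + 1), so the partition is: 2 block(s) of size 1, 1 block(s) of size 3.
In nonincreasing order the block sizes are [3, 1, 1].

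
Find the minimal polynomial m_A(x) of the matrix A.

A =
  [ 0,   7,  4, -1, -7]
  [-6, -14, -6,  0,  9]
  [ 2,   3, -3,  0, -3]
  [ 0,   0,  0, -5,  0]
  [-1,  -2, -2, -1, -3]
x^3 + 15*x^2 + 75*x + 125

The characteristic polynomial is χ_A(x) = (x + 5)^5, so the eigenvalues are known. The minimal polynomial is
  m_A(x) = Π_λ (x − λ)^{k_λ}
where k_λ is the size of the *largest* Jordan block for λ (equivalently, the smallest k with (A − λI)^k v = 0 for every generalised eigenvector v of λ).

  λ = -5: largest Jordan block has size 3, contributing (x + 5)^3

So m_A(x) = (x + 5)^3 = x^3 + 15*x^2 + 75*x + 125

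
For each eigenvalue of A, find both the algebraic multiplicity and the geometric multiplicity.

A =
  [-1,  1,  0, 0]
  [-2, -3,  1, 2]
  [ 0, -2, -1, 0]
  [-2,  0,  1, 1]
λ = -1: alg = 4, geom = 2

Step 1 — factor the characteristic polynomial to read off the algebraic multiplicities:
  χ_A(x) = (x + 1)^4

Step 2 — compute geometric multiplicities via the rank-nullity identity g(λ) = n − rank(A − λI):
  rank(A − (-1)·I) = 2, so dim ker(A − (-1)·I) = n − 2 = 2

Summary:
  λ = -1: algebraic multiplicity = 4, geometric multiplicity = 2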